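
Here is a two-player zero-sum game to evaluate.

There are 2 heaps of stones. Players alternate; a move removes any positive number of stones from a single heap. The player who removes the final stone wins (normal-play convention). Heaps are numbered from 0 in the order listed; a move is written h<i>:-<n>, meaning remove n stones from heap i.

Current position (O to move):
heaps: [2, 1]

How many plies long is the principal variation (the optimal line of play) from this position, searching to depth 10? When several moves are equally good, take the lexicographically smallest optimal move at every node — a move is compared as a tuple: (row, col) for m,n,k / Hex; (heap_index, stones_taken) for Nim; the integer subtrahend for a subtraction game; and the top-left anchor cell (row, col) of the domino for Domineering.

p1 O@[(2,1)]: h0:-1[(1,1)]+1* h0:-2[(0,1)]-1 h1:-1[(2,0)]-1
p2 X@[(1,1)]: h0:-1[(0,1)]-1* h1:-1[(1,0)]-1
p3 O@[(0,1)]: h1:-1[(0,0)]+1*
p4 X@[(0,0)] terminal -1; root [(2,1)] d10

PV length from [(2,1)]: 3 plies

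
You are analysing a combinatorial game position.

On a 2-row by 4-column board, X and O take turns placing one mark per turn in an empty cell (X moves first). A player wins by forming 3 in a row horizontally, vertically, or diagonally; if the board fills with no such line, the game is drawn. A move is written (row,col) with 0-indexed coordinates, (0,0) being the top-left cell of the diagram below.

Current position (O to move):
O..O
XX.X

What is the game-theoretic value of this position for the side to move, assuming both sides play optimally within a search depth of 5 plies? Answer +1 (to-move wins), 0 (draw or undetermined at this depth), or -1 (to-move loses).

value(O..O/XX.X, O) = 0

ply 1, O at O..O/XX.X | (0,1)=-1→OO.O/XX.X; (0,2)=-1→O.OO/XX.X; (1,2)=+0→O..O/XXOX*
ply 2, X at O..O/XXOX | (0,1)=+0→OX.O/XXOX*; (0,2)=+0→O.XO/XXOX
ply 3, O at OX.O/XXOX | (0,2)=+0→OXOO/XXOX*
ply 4: OXOO/XXOX is terminal +0 (X); from O..O/XX.X depth 5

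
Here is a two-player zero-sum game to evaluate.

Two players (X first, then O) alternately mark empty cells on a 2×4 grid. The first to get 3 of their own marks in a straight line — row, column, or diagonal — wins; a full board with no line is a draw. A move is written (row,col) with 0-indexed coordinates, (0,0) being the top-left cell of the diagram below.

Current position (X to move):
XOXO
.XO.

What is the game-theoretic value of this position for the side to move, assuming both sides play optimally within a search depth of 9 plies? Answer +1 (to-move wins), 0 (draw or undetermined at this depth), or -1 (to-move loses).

ply 1, X at XOXO/.XO. | (1,0)=+0→XOXO/XXO.*; (1,3)=+0→XOXO/.XOX
ply 2, O at XOXO/XXO. | (1,3)=+0→XOXO/XXOO*
ply 3: XOXO/XXOO is terminal +0 (X); from XOXO/.XO. depth 9

value(XOXO/.XO., X) = 0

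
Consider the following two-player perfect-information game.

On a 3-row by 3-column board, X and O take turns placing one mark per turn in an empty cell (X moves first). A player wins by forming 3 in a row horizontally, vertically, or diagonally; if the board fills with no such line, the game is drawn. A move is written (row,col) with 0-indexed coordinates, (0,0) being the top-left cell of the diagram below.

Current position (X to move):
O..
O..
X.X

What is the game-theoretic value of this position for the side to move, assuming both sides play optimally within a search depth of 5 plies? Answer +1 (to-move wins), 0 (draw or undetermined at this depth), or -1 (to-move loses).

ply 1, X at O../O../X.X | (0,1)=+1→OX./O../X.X*; (0,2)=+1→O.X/O../X.X; (1,1)=+1→O../OX./X.X; (1,2)=+1→O../O.X/X.X; (2,1)=+1→O../O../XXX
ply 2, O at OX./O../X.X | (0,2)=-1→OXO/O../X.X*; (1,1)=-1→OX./OO./X.X; (1,2)=-1→OX./O.O/X.X; (2,1)=-1→OX./O../XOX
ply 3, X at OXO/O../X.X | (1,1)=+0→OXO/OX./X.X; (1,2)=+0→OXO/O.X/X.X; (2,1)=+1→OXO/O../XXX*
ply 4: OXO/O../XXX is terminal -1 (O); from O../O../X.X depth 5

value(O../O../X.X, X) = +1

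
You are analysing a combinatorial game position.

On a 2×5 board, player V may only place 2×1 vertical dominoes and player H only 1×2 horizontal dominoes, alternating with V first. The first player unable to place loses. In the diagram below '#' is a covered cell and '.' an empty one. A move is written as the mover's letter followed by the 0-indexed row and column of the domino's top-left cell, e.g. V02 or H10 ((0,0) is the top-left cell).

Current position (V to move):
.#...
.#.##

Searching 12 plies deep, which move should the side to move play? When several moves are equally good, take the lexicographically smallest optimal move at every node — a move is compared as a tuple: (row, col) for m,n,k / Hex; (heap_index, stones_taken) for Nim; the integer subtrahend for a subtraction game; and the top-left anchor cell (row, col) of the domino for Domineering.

[.#.../.#.##] V move#1: V00:-1/##.../##.##, V02:+1/.##../.####*
[.##../.####] H move#2: H03:-1/.####/.####*
[.####/.####] V move#3: V00:+1/#####/#####*
[#####/#####] end (terminal -1, H#4); searched .#.../.#.## to 12

V's best at [.#.../.#.##]: V02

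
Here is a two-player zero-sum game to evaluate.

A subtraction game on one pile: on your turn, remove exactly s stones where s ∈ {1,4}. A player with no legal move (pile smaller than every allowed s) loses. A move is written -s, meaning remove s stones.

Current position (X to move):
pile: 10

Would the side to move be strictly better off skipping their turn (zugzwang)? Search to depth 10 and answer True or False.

zugzwang(10, X) = True

ply 1, X at 10 | -1=-1→9*; -4=-1→6
ply 2, O at 9 | -1=-1→8; -4=+1→5*
ply 3, X at 5 | -1=-1→4*; -4=-1→1
ply 4, O at 4 | -1=-1→3; -4=+1→0*
ply 5: 0 is terminal -1 (X); from 10 depth 10
pass branch (O moves first from the same position):
  | ply 1, O at 10 | -1=-1→9*; -4=-1→6
  | ply 2, X at 9 | -1=-1→8; -4=+1→5*
  | ply 3, O at 5 | -1=-1→4*; -4=-1→1
  | ply 4, X at 4 | -1=-1→3; -4=+1→0*
  | ply 5: 0 is terminal -1 (O); from 10 depth 10
X moving scores -1; X passing scores +1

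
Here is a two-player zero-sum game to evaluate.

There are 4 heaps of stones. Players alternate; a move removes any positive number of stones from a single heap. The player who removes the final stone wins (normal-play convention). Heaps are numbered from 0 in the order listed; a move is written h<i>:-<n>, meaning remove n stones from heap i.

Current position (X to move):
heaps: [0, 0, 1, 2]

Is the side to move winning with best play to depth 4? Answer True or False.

[(0,0,1,2)] X move#1: h2:-1:-1/(0,0,0,2), h3:-1:+1/(0,0,1,1)*, h3:-2:-1/(0,0,1,0)
[(0,0,1,1)] O move#2: h2:-1:-1/(0,0,0,1)*, h3:-1:-1/(0,0,1,0)
[(0,0,0,1)] X move#3: h3:-1:+1/(0,0,0,0)*
[(0,0,0,0)] end (terminal -1, O#4); searched (0,0,1,2) to 4

X winning at [(0,0,1,2)]: True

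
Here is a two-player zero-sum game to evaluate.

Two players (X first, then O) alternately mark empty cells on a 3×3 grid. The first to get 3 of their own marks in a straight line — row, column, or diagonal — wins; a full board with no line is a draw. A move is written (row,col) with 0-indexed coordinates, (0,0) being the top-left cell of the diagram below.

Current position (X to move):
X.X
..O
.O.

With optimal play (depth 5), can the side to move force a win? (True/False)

X winning at [X.X/..O/.O.]: True

[X.X/..O/.O.] X move#1: (0,1):+1/XXX/..O/.O.*, (1,0):+1/X.X/X.O/.O., (1,1):+1/X.X/.XO/.O., (2,0):+1/X.X/..O/XO., (2,2):+1/X.X/..O/.OX
[XXX/..O/.O.] end (terminal -1, O#2); searched X.X/..O/.O. to 5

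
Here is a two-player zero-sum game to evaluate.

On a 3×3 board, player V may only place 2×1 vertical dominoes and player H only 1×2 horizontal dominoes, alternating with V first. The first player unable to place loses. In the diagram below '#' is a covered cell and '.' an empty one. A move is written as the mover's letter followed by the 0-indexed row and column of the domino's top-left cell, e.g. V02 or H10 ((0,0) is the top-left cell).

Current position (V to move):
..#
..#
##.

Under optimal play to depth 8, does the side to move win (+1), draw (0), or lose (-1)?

value(..#/..#/##., V) = +1

[..#/..#/##.] V move#1: V00:+1/#.#/#.#/##.*, V01:+1/.##/.##/##.
[#.#/#.#/##.] end (terminal -1, H#2); searched ..#/..#/##. to 8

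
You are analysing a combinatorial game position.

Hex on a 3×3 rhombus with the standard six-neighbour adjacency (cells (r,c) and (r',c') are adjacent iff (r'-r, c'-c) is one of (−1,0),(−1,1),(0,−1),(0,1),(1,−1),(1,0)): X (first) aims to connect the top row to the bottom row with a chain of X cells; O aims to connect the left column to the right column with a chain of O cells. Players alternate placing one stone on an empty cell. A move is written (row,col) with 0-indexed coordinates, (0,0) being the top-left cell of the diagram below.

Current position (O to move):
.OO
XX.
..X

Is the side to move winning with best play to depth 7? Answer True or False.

p1 O@[.OO/XX./..X]: (0,0)[OOO/XX./..X]+1* (1,2)[.OO/XXO/..X]-1 (2,0)[.OO/XX./O.X]-1 (2,1)[.OO/XX./.OX]-1
p2 X@[OOO/XX./..X] terminal -1; root [.OO/XX./..X] d7

O winning at [.OO/XX./..X]: True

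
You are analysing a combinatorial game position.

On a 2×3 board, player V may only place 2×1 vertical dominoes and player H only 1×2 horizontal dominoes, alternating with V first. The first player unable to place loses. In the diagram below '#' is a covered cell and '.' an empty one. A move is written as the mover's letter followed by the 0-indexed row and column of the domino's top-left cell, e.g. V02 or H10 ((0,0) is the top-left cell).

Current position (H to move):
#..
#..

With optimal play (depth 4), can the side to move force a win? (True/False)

H winning at [#../#..]: True

ply 1, H at #../#.. | H01=+1→###/#..*; H11=+1→#../###
ply 2: ###/#.. is terminal -1 (V); from #../#.. depth 4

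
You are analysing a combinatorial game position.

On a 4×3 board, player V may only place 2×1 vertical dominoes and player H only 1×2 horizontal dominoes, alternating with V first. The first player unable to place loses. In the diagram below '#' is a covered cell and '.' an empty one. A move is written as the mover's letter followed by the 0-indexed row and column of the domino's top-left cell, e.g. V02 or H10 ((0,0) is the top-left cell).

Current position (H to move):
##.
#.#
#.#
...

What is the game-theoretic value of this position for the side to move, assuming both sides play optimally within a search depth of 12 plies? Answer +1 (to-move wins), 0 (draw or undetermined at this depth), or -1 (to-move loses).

p1 H@[##./#.#/#.#/...]: H30[##./#.#/#.#/##.]-1* H31[##./#.#/#.#/.##]-1
p2 V@[##./#.#/#.#/##.]: V11[##./###/###/##.]+1*
p3 H@[##./###/###/##.] terminal -1; root [##./#.#/#.#/...] d12

value(##./#.#/#.#/..., H) = -1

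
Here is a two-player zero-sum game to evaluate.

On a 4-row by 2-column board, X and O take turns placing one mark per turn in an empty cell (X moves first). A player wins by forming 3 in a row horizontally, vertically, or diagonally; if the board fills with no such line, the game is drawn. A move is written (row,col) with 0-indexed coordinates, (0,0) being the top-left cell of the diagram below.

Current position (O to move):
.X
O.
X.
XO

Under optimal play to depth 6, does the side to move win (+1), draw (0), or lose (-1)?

value(.X/O./X./XO, O) = 0

[.X/O./X./XO] O move#1: (0,0):+0/OX/O./X./XO*, (1,1):+0/.X/OO/X./XO, (2,1):+0/.X/O./XO/XO
[OX/O./X./XO] X move#2: (1,1):+0/OX/OX/X./XO*, (2,1):+0/OX/O./XX/XO
[OX/OX/X./XO] O move#3: (2,1):+0/OX/OX/XO/XO*
[OX/OX/XO/XO] end (terminal +0, X#4); searched .X/O./X./XO to 6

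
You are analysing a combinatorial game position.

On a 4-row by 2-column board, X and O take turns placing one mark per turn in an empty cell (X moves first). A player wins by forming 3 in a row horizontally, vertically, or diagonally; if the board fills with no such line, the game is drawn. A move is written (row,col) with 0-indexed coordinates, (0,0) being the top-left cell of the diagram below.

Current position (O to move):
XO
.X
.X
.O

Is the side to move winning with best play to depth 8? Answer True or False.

p1 O@[XO/.X/.X/.O]: (1,0)[XO/OX/.X/.O]+0* (2,0)[XO/.X/OX/.O]+0 (3,0)[XO/.X/.X/OO]+0
p2 X@[XO/OX/.X/.O]: (2,0)[XO/OX/XX/.O]+0* (3,0)[XO/OX/.X/XO]+0
p3 O@[XO/OX/XX/.O]: (3,0)[XO/OX/XX/OO]+0*
p4 X@[XO/OX/XX/OO] terminal +0; root [XO/.X/.X/.O] d8

O winning at [XO/.X/.X/.O]: False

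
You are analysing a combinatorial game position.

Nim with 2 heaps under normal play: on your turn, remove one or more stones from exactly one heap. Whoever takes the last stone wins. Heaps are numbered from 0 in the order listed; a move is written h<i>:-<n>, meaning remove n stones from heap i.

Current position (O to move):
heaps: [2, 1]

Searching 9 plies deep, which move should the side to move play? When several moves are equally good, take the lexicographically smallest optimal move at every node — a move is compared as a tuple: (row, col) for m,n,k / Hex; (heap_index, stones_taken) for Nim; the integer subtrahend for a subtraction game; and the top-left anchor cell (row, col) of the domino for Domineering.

O's best at [(2,1)]: h0:-1

ply 1, O at (2,1) | h0:-1=+1→(1,1)*; h0:-2=-1→(0,1); h1:-1=-1→(2,0)
ply 2, X at (1,1) | h0:-1=-1→(0,1)*; h1:-1=-1→(1,0)
ply 3, O at (0,1) | h1:-1=+1→(0,0)*
ply 4: (0,0) is terminal -1 (X); from (2,1) depth 9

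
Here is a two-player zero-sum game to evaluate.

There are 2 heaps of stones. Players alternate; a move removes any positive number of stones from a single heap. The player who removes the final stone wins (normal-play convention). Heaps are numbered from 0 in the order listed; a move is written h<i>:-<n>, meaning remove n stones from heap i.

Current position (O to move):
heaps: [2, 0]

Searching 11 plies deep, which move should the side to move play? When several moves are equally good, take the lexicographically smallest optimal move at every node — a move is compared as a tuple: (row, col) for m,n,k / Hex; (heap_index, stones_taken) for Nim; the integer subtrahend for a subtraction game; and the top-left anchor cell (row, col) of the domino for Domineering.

p1 O@[(2,0)]: h0:-1[(1,0)]-1 h0:-2[(0,0)]+1*
p2 X@[(0,0)] terminal -1; root [(2,0)] d11

O's best at [(2,0)]: h0:-2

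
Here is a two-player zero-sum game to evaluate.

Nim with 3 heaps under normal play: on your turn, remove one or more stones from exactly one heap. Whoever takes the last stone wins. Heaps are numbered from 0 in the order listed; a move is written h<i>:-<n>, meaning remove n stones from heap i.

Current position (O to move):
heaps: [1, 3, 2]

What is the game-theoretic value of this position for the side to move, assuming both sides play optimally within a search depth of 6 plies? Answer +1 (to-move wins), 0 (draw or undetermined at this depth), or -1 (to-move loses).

value((1,3,2), O) = -1

p1 O@[(1,3,2)]: h0:-1[(0,3,2)]-1* h1:-1[(1,2,2)]-1 h1:-2[(1,1,2)]-1 h1:-3[(1,0,2)]-1 h2:-1[(1,3,1)]-1 h2:-2[(1,3,0)]-1
p2 X@[(0,3,2)]: h1:-1[(0,2,2)]+1* h1:-2[(0,1,2)]-1 h1:-3[(0,0,2)]-1 h2:-1[(0,3,1)]-1 h2:-2[(0,3,0)]-1
p3 O@[(0,2,2)]: h1:-1[(0,1,2)]-1* h1:-2[(0,0,2)]-1 h2:-1[(0,2,1)]-1 h2:-2[(0,2,0)]-1
p4 X@[(0,1,2)]: h1:-1[(0,0,2)]-1 h2:-1[(0,1,1)]+1* h2:-2[(0,1,0)]-1
p5 O@[(0,1,1)]: h1:-1[(0,0,1)]-1* h2:-1[(0,1,0)]-1
p6 X@[(0,0,1)]: h2:-1[(0,0,0)]+1*
p7 O@[(0,0,0)] terminal -1; root [(1,3,2)] d6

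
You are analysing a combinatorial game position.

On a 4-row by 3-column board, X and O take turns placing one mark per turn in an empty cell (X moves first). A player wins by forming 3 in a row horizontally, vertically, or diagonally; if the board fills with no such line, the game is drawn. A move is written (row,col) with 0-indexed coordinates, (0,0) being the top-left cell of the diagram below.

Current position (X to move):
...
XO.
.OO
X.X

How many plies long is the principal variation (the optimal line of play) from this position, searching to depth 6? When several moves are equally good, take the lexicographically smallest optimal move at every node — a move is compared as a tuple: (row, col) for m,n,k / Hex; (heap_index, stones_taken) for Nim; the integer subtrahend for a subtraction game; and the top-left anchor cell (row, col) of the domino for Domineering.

p1 X@[.../XO./.OO/X.X]: (0,0)[X../XO./.OO/X.X]-1 (0,1)[.X./XO./.OO/X.X]-1 (0,2)[..X/XO./.OO/X.X]-1 (1,2)[.../XOX/.OO/X.X]-1 (2,0)[.../XO./XOO/X.X]+1* (3,1)[.../XO./.OO/XXX]+1
p2 O@[.../XO./XOO/X.X] terminal -1; root [.../XO./.OO/X.X] d6

PV length from [.../XO./.OO/X.X]: 1 ply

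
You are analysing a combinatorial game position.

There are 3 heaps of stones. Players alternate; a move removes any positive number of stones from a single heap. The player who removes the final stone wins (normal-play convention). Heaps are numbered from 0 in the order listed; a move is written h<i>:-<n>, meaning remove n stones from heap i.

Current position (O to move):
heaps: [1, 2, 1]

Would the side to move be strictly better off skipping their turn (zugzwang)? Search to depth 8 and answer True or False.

p1 O@[(1,2,1)]: h0:-1[(0,2,1)]-1 h1:-1[(1,1,1)]-1 h1:-2[(1,0,1)]+1* h2:-1[(1,2,0)]-1
p2 X@[(1,0,1)]: h0:-1[(0,0,1)]-1* h2:-1[(1,0,0)]-1
p3 O@[(0,0,1)]: h2:-1[(0,0,0)]+1*
p4 X@[(0,0,0)] terminal -1; root [(1,2,1)] d8
if O skipped the turn, X would face:
~ p1 X@[(1,2,1)]: h0:-1[(0,2,1)]-1 h1:-1[(1,1,1)]-1 h1:-2[(1,0,1)]+1* h2:-1[(1,2,0)]-1
~ p2 O@[(1,0,1)]: h0:-1[(0,0,1)]-1* h2:-1[(1,0,0)]-1
~ p3 X@[(0,0,1)]: h2:-1[(0,0,0)]+1*
~ p4 O@[(0,0,0)] terminal -1; root [(1,2,1)] d8
compare (O): move=+1 vs pass=-1

zugzwang((1,2,1), O) = False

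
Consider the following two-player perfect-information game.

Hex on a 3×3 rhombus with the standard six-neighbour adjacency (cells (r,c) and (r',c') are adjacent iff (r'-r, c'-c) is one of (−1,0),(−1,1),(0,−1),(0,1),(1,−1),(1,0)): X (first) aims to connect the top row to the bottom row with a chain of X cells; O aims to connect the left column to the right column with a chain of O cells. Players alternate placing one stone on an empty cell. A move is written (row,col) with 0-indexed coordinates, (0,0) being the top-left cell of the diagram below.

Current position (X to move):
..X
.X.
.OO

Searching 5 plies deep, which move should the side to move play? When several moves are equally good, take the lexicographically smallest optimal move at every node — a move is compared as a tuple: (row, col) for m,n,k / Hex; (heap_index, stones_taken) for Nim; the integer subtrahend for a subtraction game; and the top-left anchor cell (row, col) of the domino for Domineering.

X's best at [..X/.X./.OO]: (2,0)

[..X/.X./.OO] X move#1: (0,0):-1/X.X/.X./.OO, (0,1):-1/.XX/.X./.OO, (1,0):-1/..X/XX./.OO, (1,2):-1/..X/.XX/.OO, (2,0):+1/..X/.X./XOO*
[..X/.X./XOO] end (terminal -1, O#2); searched ..X/.X./.OO to 5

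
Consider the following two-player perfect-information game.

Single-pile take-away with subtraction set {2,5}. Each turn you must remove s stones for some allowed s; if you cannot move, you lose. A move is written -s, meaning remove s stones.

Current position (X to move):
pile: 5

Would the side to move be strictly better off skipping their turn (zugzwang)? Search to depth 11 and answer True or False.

ply 1, X at 5 | -2=-1→3; -5=+1→0*
ply 2: 0 is terminal -1 (O); from 5 depth 11
suppose X passes — search the same position with O to move:
pass> ply 1, O at 5 | -2=-1→3; -5=+1→0*
pass> ply 2: 0 is terminal -1 (X); from 5 depth 11
for X: play +1, pass -1

zugzwang(5, X) = False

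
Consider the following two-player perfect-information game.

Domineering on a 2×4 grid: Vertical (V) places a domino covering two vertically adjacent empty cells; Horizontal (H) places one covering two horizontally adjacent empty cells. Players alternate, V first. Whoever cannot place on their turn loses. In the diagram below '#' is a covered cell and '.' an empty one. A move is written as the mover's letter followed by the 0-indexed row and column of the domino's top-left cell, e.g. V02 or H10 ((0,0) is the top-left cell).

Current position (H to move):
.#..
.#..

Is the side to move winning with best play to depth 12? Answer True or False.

H winning at [.#../.#..]: True

p1 H@[.#../.#..]: H02[.###/.#..]+1* H12[.#../.###]+1
p2 V@[.###/.#..]: V00[####/##..]-1*
p3 H@[####/##..]: H12[####/####]+1*
p4 V@[####/####] terminal -1; root [.#../.#..] d12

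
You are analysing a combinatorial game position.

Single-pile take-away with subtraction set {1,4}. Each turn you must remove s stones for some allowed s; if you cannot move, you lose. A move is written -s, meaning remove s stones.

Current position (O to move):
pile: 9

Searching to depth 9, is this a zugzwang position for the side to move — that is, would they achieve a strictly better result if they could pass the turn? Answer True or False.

[9] O move#1: -1:-1/8, -4:+1/5*
[5] X move#2: -1:-1/4*, -4:-1/1
[4] O move#3: -1:-1/3, -4:+1/0*
[0] end (terminal -1, X#4); searched 9 to 9
suppose O passes — search the same position with X to move:
pass> [9] X move#1: -1:-1/8, -4:+1/5*
pass> [5] O move#2: -1:-1/4*, -4:-1/1
pass> [4] X move#3: -1:-1/3, -4:+1/0*
pass> [0] end (terminal -1, O#4); searched 9 to 9
for O: play +1, pass -1

zugzwang(9, O) = False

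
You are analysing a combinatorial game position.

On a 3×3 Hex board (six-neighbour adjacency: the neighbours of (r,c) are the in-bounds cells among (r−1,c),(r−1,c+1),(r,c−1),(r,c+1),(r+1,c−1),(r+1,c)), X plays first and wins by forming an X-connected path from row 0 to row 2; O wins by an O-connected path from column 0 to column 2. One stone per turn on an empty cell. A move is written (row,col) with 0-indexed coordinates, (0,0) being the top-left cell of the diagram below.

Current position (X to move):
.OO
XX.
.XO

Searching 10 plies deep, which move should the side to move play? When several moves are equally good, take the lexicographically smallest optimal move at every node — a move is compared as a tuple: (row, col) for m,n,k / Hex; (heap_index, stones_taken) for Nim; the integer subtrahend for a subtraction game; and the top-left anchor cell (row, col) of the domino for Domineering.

p1 X@[.OO/XX./.XO]: (0,0)[XOO/XX./.XO]+1* (1,2)[.OO/XXX/.XO]-1 (2,0)[.OO/XX./XXO]-1
p2 O@[XOO/XX./.XO] terminal -1; root [.OO/XX./.XO] d10

X's best at [.OO/XX./.XO]: (0,0)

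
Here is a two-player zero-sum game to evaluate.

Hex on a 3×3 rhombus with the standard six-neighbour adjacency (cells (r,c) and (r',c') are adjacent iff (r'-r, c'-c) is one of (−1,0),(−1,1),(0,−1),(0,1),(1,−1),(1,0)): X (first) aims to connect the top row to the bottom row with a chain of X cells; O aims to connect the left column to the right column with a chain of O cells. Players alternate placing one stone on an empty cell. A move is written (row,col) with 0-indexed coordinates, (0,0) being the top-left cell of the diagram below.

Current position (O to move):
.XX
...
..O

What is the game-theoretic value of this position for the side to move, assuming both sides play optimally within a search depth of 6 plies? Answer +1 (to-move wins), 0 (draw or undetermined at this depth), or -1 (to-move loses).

p1 O@[.XX/.../..O]: (0,0)[OXX/.../..O]-1 (1,0)[.XX/O../..O]-1 (1,1)[.XX/.O./..O]+1* (1,2)[.XX/..O/..O]-1 (2,0)[.XX/.../O.O]-1 (2,1)[.XX/.../.OO]-1
p2 X@[.XX/.O./..O]: (0,0)[XXX/.O./..O]-1* (1,0)[.XX/XO./..O]-1 (1,2)[.XX/.OX/..O]-1 (2,0)[.XX/.O./X.O]-1 (2,1)[.XX/.O./.XO]-1
p3 O@[XXX/.O./..O]: (1,0)[XXX/OO./..O]+1* (1,2)[XXX/.OO/..O]+1 (2,0)[XXX/.O./O.O]+1 (2,1)[XXX/.O./.OO]+1
p4 X@[XXX/OO./..O]: (1,2)[XXX/OOX/..O]-1* (2,0)[XXX/OO./X.O]-1 (2,1)[XXX/OO./.XO]-1
p5 O@[XXX/OOX/..O]: (2,0)[XXX/OOX/O.O]-1 (2,1)[XXX/OOX/.OO]+1*
p6 X@[XXX/OOX/.OO] terminal -1; root [.XX/.../..O] d6

value(.XX/.../..O, O) = +1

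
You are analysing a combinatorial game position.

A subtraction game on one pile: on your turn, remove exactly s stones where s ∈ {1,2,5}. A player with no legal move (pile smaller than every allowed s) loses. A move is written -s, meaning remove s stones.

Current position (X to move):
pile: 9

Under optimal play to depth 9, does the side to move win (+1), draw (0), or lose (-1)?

ply 1, X at 9 | -1=-1→8*; -2=-1→7; -5=-1→4
ply 2, O at 8 | -1=-1→7; -2=+1→6*; -5=+1→3
ply 3, X at 6 | -1=-1→5*; -2=-1→4; -5=-1→1
ply 4, O at 5 | -1=-1→4; -2=+1→3*; -5=+1→0
ply 5, X at 3 | -1=-1→2*; -2=-1→1
ply 6, O at 2 | -1=-1→1; -2=+1→0*
ply 7: 0 is terminal -1 (X); from 9 depth 9

value(9, X) = -1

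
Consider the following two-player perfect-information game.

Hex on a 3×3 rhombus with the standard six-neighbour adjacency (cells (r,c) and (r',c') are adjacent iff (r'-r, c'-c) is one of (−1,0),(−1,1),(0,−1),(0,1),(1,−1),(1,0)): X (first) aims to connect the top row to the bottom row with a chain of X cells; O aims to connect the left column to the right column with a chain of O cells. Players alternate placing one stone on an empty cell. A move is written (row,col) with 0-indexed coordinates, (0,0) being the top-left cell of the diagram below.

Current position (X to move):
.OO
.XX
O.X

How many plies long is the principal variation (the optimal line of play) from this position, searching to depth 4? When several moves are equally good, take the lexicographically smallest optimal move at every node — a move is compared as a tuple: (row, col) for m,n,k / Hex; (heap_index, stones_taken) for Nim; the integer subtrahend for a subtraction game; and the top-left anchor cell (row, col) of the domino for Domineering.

PV length from [.OO/.XX/O.X]: 2 plies

p1 X@[.OO/.XX/O.X]: (0,0)[XOO/.XX/O.X]-1* (1,0)[.OO/XXX/O.X]-1 (2,1)[.OO/.XX/OXX]-1
p2 O@[XOO/.XX/O.X]: (1,0)[XOO/OXX/O.X]+1* (2,1)[XOO/.XX/OOX]-1
p3 X@[XOO/OXX/O.X] terminal -1; root [.OO/.XX/O.X] d4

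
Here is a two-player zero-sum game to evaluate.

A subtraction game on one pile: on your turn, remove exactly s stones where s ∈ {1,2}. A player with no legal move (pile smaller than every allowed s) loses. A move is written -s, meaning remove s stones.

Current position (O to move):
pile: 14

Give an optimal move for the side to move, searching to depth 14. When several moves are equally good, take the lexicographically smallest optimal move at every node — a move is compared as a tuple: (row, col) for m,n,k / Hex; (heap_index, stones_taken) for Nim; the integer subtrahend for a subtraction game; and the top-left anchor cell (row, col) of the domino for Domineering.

p1 O@[14]: -1[13]-1 -2[12]+1*
p2 X@[12]: -1[11]-1* -2[10]-1
p3 O@[11]: -1[10]-1 -2[9]+1*
p4 X@[9]: -1[8]-1* -2[7]-1
p5 O@[8]: -1[7]-1 -2[6]+1*
p6 X@[6]: -1[5]-1* -2[4]-1
p7 O@[5]: -1[4]-1 -2[3]+1*
p8 X@[3]: -1[2]-1* -2[1]-1
p9 O@[2]: -1[1]-1 -2[0]+1*
p10 X@[0] terminal -1; root [14] d14

O's best at [14]: -2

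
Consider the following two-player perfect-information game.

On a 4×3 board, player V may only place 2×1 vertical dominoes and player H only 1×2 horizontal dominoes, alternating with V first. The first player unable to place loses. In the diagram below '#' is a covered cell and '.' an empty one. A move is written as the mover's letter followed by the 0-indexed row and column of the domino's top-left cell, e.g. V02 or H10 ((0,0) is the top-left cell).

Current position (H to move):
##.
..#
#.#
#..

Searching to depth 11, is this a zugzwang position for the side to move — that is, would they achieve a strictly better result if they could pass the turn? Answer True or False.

[##./..#/#.#/#..] H move#1: H10:-1/##./###/#.#/#..*, H31:-1/##./..#/#.#/###
[##./###/#.#/#..] V move#2: V21:+1/##./###/###/##.*
[##./###/###/##.] end (terminal -1, H#3); searched ##./..#/#.#/#.. to 11
if H skipped the turn, V would face:
~ [##./..#/#.#/#..] V move#1: V11:-1/##./.##/###/#..*, V21:-1/##./..#/###/##.
~ [##./.##/###/#..] H move#2: H31:+1/##./.##/###/###*
~ [##./.##/###/###] end (terminal -1, V#3); searched ##./..#/#.#/#.. to 11
compare (H): move=-1 vs pass=+1

zugzwang(##./..#/#.#/#.., H) = True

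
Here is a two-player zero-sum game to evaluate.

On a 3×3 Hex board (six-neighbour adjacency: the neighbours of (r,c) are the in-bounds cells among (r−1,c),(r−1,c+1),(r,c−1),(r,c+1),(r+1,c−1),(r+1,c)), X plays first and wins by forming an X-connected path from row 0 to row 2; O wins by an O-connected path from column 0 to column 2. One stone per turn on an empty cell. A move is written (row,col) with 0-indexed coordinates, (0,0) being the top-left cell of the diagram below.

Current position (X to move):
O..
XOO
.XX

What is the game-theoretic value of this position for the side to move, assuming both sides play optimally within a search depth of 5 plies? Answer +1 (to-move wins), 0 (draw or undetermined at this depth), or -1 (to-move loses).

p1 X@[O../XOO/.XX]: (0,1)[OX./XOO/.XX]-1* (0,2)[O.X/XOO/.XX]-1 (2,0)[O../XOO/XXX]-1
p2 O@[OX./XOO/.XX]: (0,2)[OXO/XOO/.XX]-1 (2,0)[OX./XOO/OXX]+1*
p3 X@[OX./XOO/OXX] terminal -1; root [O../XOO/.XX] d5

value(O../XOO/.XX, X) = -1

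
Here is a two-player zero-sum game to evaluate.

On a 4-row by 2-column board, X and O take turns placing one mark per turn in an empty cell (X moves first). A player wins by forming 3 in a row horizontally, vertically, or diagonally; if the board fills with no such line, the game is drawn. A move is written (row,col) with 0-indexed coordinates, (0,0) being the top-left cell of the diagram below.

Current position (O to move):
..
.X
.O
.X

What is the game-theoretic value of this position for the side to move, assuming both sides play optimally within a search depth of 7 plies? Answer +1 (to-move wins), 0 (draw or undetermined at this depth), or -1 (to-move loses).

value(../.X/.O/.X, O) = 0

[../.X/.O/.X] O move#1: (0,0):+0/O./.X/.O/.X*, (0,1):+0/.O/.X/.O/.X, (1,0):+0/../OX/.O/.X, (2,0):+0/../.X/OO/.X, (3,0):+0/../.X/.O/OX
[O./.X/.O/.X] X move#2: (0,1):+0/OX/.X/.O/.X*, (1,0):+0/O./XX/.O/.X, (2,0):+0/O./.X/XO/.X, (3,0):+0/O./.X/.O/XX
[OX/.X/.O/.X] O move#3: (1,0):+0/OX/OX/.O/.X*, (2,0):+0/OX/.X/OO/.X, (3,0):+0/OX/.X/.O/OX
[OX/OX/.O/.X] X move#4: (2,0):+0/OX/OX/XO/.X*, (3,0):-1/OX/OX/.O/XX
[OX/OX/XO/.X] O move#5: (3,0):+0/OX/OX/XO/OX*
[OX/OX/XO/OX] end (terminal +0, X#6); searched ../.X/.O/.X to 7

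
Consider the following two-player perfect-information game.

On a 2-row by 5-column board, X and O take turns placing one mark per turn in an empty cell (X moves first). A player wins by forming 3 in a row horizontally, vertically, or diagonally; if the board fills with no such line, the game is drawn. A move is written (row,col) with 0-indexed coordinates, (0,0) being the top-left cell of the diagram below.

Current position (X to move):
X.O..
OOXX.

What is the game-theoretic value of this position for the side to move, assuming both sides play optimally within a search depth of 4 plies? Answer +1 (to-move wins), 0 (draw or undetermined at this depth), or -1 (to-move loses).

p1 X@[X.O../OOXX.]: (0,1)[XXO../OOXX.]+0 (0,3)[X.OX./OOXX.]+0 (0,4)[X.O.X/OOXX.]+0 (1,4)[X.O../OOXXX]+1*
p2 O@[X.O../OOXXX] terminal -1; root [X.O../OOXX.] d4

value(X.O../OOXX., X) = +1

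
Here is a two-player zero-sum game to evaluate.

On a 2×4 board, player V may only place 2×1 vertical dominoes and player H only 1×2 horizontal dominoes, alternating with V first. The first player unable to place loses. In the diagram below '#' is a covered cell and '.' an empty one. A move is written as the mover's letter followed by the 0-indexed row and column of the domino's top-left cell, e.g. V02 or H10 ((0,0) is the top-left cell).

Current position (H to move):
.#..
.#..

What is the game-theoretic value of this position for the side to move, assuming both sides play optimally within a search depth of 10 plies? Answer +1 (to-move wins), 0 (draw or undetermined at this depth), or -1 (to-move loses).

value(.#../.#.., H) = +1

ply 1, H at .#../.#.. | H02=+1→.###/.#..*; H12=+1→.#../.###
ply 2, V at .###/.#.. | V00=-1→####/##..*
ply 3, H at ####/##.. | H12=+1→####/####*
ply 4: ####/#### is terminal -1 (V); from .#../.#.. depth 10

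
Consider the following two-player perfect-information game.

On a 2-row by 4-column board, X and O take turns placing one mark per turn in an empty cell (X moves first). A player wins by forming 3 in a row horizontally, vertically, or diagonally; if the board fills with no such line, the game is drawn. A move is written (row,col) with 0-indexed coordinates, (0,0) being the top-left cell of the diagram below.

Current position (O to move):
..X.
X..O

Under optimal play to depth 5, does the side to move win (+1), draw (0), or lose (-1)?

value(..X./X..O, O) = 0

[..X./X..O] O move#1: (0,0):+0/O.X./X..O*, (0,1):+0/.OX./X..O, (0,3):+0/..XO/X..O, (1,1):+0/..X./XO.O, (1,2):+0/..X./X.OO
[O.X./X..O] X move#2: (0,1):+0/OXX./X..O*, (0,3):+0/O.XX/X..O, (1,1):+0/O.X./XX.O, (1,2):+0/O.X./X.XO
[OXX./X..O] O move#3: (0,3):+0/OXXO/X..O*, (1,1):-1/OXX./XO.O, (1,2):-1/OXX./X.OO
[OXXO/X..O] X move#4: (1,1):+0/OXXO/XX.O*, (1,2):+0/OXXO/X.XO
[OXXO/XX.O] O move#5: (1,2):+0/OXXO/XXOO*
[OXXO/XXOO] end (terminal +0, X#6); searched ..X./X..O to 5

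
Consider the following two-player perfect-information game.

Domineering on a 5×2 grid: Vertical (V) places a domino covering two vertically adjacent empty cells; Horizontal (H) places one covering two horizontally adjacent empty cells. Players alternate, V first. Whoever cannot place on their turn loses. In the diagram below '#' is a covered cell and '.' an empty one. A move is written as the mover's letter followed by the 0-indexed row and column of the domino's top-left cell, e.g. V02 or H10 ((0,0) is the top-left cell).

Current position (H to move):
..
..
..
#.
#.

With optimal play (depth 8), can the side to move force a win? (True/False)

[../../../#./#.] H move#1: H00:-1/##/../../#./#., H10:+1/../##/../#./#.*, H20:-1/../../##/#./#.
[../##/../#./#.] V move#2: V21:-1/../##/.#/##/#.*, V31:-1/../##/../##/##
[../##/.#/##/#.] H move#3: H00:+1/##/##/.#/##/#.*
[##/##/.#/##/#.] end (terminal -1, V#4); searched ../../../#./#. to 8

H winning at [../../../#./#.]: True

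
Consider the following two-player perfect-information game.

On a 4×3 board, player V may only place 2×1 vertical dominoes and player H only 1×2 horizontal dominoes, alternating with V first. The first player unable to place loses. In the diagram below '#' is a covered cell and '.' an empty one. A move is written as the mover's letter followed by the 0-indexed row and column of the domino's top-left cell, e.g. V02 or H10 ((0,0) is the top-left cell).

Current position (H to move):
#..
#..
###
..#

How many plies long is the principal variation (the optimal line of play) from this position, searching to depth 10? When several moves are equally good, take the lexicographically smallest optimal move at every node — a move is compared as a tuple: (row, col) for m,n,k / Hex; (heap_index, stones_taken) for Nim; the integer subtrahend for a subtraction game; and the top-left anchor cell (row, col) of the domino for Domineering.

[#../#../###/..#] H move#1: H01:+1/###/#../###/..#*, H11:+1/#../###/###/..#, H30:-1/#../#../###/###
[###/#../###/..#] end (terminal -1, V#2); searched #../#../###/..# to 10

PV length from [#../#../###/..#]: 1 ply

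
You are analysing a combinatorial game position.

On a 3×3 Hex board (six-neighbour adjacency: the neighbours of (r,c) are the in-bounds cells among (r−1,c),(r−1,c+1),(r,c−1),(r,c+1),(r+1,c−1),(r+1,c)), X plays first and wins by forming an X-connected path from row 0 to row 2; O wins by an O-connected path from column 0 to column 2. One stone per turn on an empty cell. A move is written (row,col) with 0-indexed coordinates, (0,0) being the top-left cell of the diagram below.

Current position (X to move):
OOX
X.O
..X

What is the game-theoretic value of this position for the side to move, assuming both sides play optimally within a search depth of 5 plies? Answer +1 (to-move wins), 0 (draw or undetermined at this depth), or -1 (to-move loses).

p1 X@[OOX/X.O/..X]: (1,1)[OOX/XXO/..X]+1* (2,0)[OOX/X.O/X.X]-1 (2,1)[OOX/X.O/.XX]-1
p2 O@[OOX/XXO/..X]: (2,0)[OOX/XXO/O.X]-1* (2,1)[OOX/XXO/.OX]-1
p3 X@[OOX/XXO/O.X]: (2,1)[OOX/XXO/OXX]+1*
p4 O@[OOX/XXO/OXX] terminal -1; root [OOX/X.O/..X] d5

value(OOX/X.O/..X, X) = +1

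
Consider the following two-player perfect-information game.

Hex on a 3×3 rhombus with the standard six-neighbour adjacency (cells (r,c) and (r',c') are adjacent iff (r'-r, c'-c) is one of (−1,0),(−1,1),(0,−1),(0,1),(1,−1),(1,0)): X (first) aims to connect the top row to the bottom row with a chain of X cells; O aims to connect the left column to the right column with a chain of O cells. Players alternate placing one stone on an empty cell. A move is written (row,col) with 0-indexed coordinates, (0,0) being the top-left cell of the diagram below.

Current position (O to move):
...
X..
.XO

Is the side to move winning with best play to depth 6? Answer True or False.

O winning at [.../X../.XO]: False

ply 1, O at .../X../.XO | (0,0)=-1→O../X../.XO*; (0,1)=-1→.O./X../.XO; (0,2)=-1→..O/X../.XO; (1,1)=-1→.../XO./.XO; (1,2)=-1→.../X.O/.XO; (2,0)=-1→.../X../OXO
ply 2, X at O../X../.XO | (0,1)=+1→OX./X../.XO*; (0,2)=+1→O.X/X../.XO; (1,1)=+1→O../XX./.XO; (1,2)=+1→O../X.X/.XO; (2,0)=+1→O../X../XXO
ply 3, O at OX./X../.XO | (0,2)=-1→OXO/X../.XO*; (1,1)=-1→OX./XO./.XO; (1,2)=-1→OX./X.O/.XO; (2,0)=-1→OX./X../OXO
ply 4, X at OXO/X../.XO | (1,1)=+1→OXO/XX./.XO*; (1,2)=+1→OXO/X.X/.XO; (2,0)=+1→OXO/X../XXO
ply 5: OXO/XX./.XO is terminal -1 (O); from .../X../.XO depth 6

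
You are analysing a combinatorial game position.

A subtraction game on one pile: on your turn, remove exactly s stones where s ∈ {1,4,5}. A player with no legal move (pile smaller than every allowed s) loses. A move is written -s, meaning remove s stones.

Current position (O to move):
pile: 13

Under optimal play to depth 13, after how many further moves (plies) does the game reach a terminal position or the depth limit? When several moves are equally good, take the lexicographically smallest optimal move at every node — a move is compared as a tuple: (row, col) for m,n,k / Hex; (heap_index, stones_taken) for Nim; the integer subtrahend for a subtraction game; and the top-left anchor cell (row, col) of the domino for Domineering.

p1 O@[13]: -1[12]-1 -4[9]-1 -5[8]+1*
p2 X@[8]: -1[7]-1* -4[4]-1 -5[3]-1
p3 O@[7]: -1[6]-1 -4[3]-1 -5[2]+1*
p4 X@[2]: -1[1]-1*
p5 O@[1]: -1[0]+1*
p6 X@[0] terminal -1; root [13] d13

PV length from [13]: 5 plies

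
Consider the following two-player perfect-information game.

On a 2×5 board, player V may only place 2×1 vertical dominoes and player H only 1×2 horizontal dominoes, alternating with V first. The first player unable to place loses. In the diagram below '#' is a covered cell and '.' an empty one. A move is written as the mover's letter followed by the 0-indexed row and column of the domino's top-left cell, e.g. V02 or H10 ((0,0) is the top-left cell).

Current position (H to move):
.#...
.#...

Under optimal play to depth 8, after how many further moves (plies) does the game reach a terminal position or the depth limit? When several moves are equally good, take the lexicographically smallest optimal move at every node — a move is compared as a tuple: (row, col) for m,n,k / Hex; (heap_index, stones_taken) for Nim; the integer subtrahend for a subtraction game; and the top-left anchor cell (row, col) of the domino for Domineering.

ply 1, H at .#.../.#... | H02=-1→.###./.#...*; H03=-1→.#.##/.#...; H12=-1→.#.../.###.; H13=-1→.#.../.#.##
ply 2, V at .###./.#... | V00=-1→####./##...; V04=+1→.####/.#..#*
ply 3, H at .####/.#..# | H12=-1→.####/.####*
ply 4, V at .####/.#### | V00=+1→#####/#####*
ply 5: #####/##### is terminal -1 (H); from .#.../.#... depth 8

PV length from [.#.../.#...]: 4 plies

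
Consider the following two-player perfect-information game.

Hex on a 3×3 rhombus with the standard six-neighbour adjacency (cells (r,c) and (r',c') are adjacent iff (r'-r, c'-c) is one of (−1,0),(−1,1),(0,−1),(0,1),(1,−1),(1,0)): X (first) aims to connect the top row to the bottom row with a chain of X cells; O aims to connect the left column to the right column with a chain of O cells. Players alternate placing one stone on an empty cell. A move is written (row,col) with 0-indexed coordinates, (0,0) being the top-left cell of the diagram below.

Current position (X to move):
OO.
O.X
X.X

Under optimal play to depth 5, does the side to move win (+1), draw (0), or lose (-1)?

value(OO./O.X/X.X, X) = +1

p1 X@[OO./O.X/X.X]: (0,2)[OOX/O.X/X.X]+1* (1,1)[OO./OXX/X.X]-1 (2,1)[OO./O.X/XXX]-1
p2 O@[OOX/O.X/X.X] terminal -1; root [OO./O.X/X.X] d5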